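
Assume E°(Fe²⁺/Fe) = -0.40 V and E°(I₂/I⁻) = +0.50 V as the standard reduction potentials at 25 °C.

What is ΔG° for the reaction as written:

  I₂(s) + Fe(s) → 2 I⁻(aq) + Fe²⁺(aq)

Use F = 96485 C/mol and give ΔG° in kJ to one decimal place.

As written, I₂/I⁻ is reduced (cathode) and Fe²⁺/Fe is oxidised (anode), so E°cell = (+0.50) − (-0.40) = +0.90 V.
Balancing electrons gives n = 2.
ΔG° = −nFE° = −(2)(96485)(+0.90) = -173,673 J = -173.7 kJ.

-173.7 kJ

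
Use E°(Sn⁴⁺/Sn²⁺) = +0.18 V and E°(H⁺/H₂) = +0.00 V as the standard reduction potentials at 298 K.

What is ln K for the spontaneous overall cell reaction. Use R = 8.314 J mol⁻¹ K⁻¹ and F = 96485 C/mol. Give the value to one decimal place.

Cathode: Sn⁴⁺/Sn²⁺; anode: H⁺/H₂. E°cell = (+0.18) − (+0.00) = +0.18 V, with n = 2.
ΔG° = −nFE° = −RT ln K, so ln K = nFE°/(RT) = (2)(96485)(+0.18) / ((8.314)(298)) = 14.020.

14.0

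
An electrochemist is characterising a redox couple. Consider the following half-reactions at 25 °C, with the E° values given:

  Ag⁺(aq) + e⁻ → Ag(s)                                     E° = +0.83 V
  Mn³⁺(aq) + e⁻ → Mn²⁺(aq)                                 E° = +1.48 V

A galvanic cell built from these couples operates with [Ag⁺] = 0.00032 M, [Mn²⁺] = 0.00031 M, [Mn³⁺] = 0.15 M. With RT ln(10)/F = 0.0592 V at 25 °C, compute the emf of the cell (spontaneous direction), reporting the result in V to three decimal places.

Mn³⁺/Mn²⁺ is the cathode (higher E°), Ag⁺/Ag the anode: E°cell = +1.48 − (+0.83) = +0.65 V, n = 1.
Overall: Mn³⁺(aq) + Ag(s) → Mn²⁺(aq) + Ag⁺(aq)
Q = [Mn²⁺]·[Ag⁺] / ([Mn³⁺]); log Q = -6.180.
E = E° − (0.0592/n) log Q = +0.65 − (0.0592/1)(-6.180) = +1.016 V.

+1.016 V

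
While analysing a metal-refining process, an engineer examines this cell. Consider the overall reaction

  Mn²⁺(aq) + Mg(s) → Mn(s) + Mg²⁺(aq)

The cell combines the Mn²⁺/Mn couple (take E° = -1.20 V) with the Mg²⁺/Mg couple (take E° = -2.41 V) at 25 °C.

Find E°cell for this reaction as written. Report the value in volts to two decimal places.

+1.21 V

The Mn²⁺/Mn couple has the higher reduction potential, so it is the cathode; Mg²⁺/Mg is oxidised at the anode.
E°cell = E°(cathode) − E°(anode) = (-1.20) − (-2.41) = +1.21 V.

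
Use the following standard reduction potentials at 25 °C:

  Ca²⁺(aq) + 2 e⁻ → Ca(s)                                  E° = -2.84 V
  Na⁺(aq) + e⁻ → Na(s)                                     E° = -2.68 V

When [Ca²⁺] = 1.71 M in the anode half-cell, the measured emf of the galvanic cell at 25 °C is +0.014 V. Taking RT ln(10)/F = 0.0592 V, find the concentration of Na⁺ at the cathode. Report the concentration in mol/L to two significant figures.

Na⁺/Na is the cathode, Ca²⁺/Ca the anode: E°cell = +0.16 V, n = 2.
Overall reaction: 2 Na⁺(aq) + Ca(s) → 2 Na(s) + Ca²⁺(aq); Q = [Ca²⁺]^1/[Na⁺]^2.
From E = E° − (0.0592/n) log Q: log Q = (E° − E)·n/0.0592 = (+0.16 − (+0.014))·2/0.0592 = 4.9324.
So 2·log[Na⁺] = 1·log(1.71) − log Q = 0.2330 − (4.9324) = -4.6994; log[Na⁺] = -4.6994 / 2 = -2.3497; [Na⁺] = 10^(-2.3497) ≈ 0.0045 M.

0.0045 M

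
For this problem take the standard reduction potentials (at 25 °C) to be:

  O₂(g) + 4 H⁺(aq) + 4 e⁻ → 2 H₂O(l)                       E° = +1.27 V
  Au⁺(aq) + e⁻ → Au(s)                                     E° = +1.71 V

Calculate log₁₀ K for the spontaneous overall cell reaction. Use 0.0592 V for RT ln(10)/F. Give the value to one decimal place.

29.7

Cathode: Au⁺/Au; anode: O₂/H₂O. E°cell = +0.44 V, n = 4.
log K = nE°cell / 0.0592 = (4)(+0.44) / 0.0592 = 29.7.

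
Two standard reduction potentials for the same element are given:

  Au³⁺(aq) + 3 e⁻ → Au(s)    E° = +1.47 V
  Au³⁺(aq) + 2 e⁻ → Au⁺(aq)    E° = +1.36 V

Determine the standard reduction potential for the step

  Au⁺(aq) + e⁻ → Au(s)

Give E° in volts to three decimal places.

Sequential free energies add, so n₃E°₃ = n₁E°₁ + n₂E°₂.
With n₃ = 3, and the known step contributing 2×(+1.36) V, the unknown satisfies 1·E° = 3×(+1.47) − 2×(+1.36) = +1.690.
E° = +1.690 / 1 = +1.690 V.

+1.690 V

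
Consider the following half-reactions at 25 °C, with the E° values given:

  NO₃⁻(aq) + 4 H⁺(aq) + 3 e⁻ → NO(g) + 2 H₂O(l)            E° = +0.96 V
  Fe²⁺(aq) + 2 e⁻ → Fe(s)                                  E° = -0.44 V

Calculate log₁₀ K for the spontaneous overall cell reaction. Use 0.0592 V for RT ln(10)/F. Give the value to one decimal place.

Cathode: NO₃⁻/NO; anode: Fe²⁺/Fe. E°cell = +1.40 V, n = 6.
log K = nE°cell / 0.0592 = (6)(+1.40) / 0.0592 = 141.9.

141.9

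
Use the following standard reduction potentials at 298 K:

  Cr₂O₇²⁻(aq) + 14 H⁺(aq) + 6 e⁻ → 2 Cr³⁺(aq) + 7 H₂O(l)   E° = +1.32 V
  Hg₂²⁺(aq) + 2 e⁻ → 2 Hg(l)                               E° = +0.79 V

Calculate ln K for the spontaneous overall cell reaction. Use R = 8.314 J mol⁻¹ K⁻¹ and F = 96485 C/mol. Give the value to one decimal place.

Cathode: Cr₂O₇²⁻/Cr³⁺; anode: Hg₂²⁺/Hg. E°cell = (+1.32) − (+0.79) = +0.53 V, with n = 6.
ΔG° = −nFE° = −RT ln K, so ln K = nFE°/(RT) = (6)(96485)(+0.53) / ((8.314)(298)) = 123.840.

123.8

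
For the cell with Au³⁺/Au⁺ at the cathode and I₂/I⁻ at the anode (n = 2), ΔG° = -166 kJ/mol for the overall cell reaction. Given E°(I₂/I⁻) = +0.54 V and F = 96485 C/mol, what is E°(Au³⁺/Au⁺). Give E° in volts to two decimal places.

E°cell = −ΔG°/(nF) = −(-166×10³)/((2)(96485)) = +0.860 V.
Since Au³⁺/Au⁺ is the cathode and I₂/I⁻ the anode, E°cell = E°(Au³⁺/Au⁺) − E°(I₂/I⁻).
So E°(Au³⁺/Au⁺) = E°cell + E°(I₂/I⁻) = +0.860 + (+0.54) = +1.40 V.

+1.40 V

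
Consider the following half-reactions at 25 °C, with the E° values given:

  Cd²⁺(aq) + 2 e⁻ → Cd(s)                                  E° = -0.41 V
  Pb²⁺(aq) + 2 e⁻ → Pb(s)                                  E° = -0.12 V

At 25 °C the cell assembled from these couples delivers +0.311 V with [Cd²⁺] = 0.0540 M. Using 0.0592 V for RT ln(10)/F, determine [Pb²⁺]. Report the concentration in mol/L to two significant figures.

Pb²⁺/Pb is the cathode, Cd²⁺/Cd the anode: E°cell = +0.29 V, n = 2.
Overall reaction: Pb²⁺(aq) + Cd(s) → Pb(s) + Cd²⁺(aq); Q = [Cd²⁺]^1/[Pb²⁺]^1.
From E = E° − (0.0592/n) log Q: log Q = (E° − E)·n/0.0592 = (+0.29 − (+0.311))·2/0.0592 = -0.7095.
So 1·log[Pb²⁺] = 1·log(0.054) − log Q = -1.2676 − (-0.7095) = -0.5581; [Pb²⁺] = 10^(-0.5581) ≈ 0.28 M.

0.28 M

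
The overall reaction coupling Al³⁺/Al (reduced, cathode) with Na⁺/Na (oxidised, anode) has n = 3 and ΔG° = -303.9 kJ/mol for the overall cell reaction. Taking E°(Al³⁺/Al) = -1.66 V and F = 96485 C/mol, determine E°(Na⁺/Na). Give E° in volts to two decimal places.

E°cell = −ΔG°/(nF) = −(-303.9×10³)/((3)(96485)) = +1.050 V.
Since Al³⁺/Al is the cathode and Na⁺/Na the anode, E°cell = E°(Al³⁺/Al) − E°(Na⁺/Na).
So E°(Na⁺/Na) = E°(Al³⁺/Al) − E°cell = (-1.66) − (+1.050) = -2.71 V.

-2.71 V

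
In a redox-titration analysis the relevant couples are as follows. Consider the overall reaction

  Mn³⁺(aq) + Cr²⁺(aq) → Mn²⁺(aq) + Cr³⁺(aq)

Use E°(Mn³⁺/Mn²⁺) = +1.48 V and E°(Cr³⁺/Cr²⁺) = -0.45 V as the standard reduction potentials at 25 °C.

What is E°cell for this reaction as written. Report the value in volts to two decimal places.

The Mn³⁺/Mn²⁺ couple has the higher reduction potential, so it is the cathode; Cr³⁺/Cr²⁺ is oxidised at the anode.
E°cell = E°(cathode) − E°(anode) = (+1.48) − (-0.45) = +1.93 V.

+1.93 V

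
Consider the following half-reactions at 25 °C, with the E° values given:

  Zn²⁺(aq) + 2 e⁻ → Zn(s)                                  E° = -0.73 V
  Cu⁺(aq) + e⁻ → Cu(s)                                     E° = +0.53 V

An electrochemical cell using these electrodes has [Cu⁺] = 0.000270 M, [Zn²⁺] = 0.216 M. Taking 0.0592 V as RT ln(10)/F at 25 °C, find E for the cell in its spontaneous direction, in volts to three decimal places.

Cu⁺/Cu is the cathode (higher E°), Zn²⁺/Zn the anode: E°cell = +0.53 − (-0.73) = +1.26 V, n = 2.
Overall: 2 Cu⁺(aq) + Zn(s) → 2 Cu(s) + Zn²⁺(aq)
Q = [Zn²⁺] / ([Cu⁺]^2); log Q = 6.472.
E = E° − (0.0592/n) log Q = +1.26 − (0.0592/2)(6.472) = +1.068 V.

+1.068 V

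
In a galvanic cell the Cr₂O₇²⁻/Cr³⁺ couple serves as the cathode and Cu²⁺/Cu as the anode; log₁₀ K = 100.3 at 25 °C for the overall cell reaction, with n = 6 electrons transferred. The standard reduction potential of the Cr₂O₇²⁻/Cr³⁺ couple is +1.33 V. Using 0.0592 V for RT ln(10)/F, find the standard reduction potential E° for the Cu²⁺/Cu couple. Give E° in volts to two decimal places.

E°cell = (0.0592/n)·log K = (0.0592/6)(100.3) = +0.990 V.
Since Cr₂O₇²⁻/Cr³⁺ is the cathode and Cu²⁺/Cu the anode, E°cell = E°(Cr₂O₇²⁻/Cr³⁺) − E°(Cu²⁺/Cu).
So E°(Cu²⁺/Cu) = E°(Cr₂O₇²⁻/Cr³⁺) − E°cell = (+1.33) − (+0.990) = +0.34 V.

+0.34 V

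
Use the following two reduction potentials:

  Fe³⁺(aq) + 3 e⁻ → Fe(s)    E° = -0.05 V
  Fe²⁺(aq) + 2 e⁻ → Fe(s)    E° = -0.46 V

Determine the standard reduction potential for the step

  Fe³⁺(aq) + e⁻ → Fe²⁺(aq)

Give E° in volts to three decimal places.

+0.770 V

Sequential free energies add, so n₃E°₃ = n₁E°₁ + n₂E°₂.
With n₃ = 3, and the known step contributing 2×(-0.46) V, the unknown satisfies 1·E° = 3×(-0.05) − 2×(-0.46) = +0.770.
E° = +0.770 / 1 = +0.770 V.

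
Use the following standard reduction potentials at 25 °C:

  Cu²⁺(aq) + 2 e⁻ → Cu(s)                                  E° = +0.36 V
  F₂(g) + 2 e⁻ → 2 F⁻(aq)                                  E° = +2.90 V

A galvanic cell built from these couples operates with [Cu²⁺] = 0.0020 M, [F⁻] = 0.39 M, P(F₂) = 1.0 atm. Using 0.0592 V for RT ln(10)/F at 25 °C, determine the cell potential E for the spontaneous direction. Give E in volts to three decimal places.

F₂/F⁻ is the cathode (higher E°), Cu²⁺/Cu the anode: E°cell = +2.90 − (+0.36) = +2.54 V, n = 2.
Overall: F₂(g) + Cu(s) → 2 F⁻(aq) + Cu²⁺(aq)
Q = [F⁻]^2·[Cu²⁺] / (P(F₂)); log Q = -3.517.
E = E° − (0.0592/n) log Q = +2.54 − (0.0592/2)(-3.517) = +2.644 V.

+2.644 V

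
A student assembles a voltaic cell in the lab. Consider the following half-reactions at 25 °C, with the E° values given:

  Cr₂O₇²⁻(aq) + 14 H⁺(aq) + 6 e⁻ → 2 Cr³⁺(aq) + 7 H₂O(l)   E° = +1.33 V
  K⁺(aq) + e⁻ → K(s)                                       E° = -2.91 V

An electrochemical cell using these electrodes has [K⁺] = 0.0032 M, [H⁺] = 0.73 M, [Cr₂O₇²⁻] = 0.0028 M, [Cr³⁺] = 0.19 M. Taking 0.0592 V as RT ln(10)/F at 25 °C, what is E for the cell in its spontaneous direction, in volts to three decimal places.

+4.358 V

Cr₂O₇²⁻/Cr³⁺ is the cathode (higher E°), K⁺/K the anode: E°cell = +1.33 − (-2.91) = +4.24 V, n = 6.
Overall: Cr₂O₇²⁻(aq) + 14 H⁺(aq) + 6 K(s) → 2 Cr³⁺(aq) + 7 H₂O(l) + 6 K⁺(aq)
Q = [Cr³⁺]^2·[K⁺]^6 / ([Cr₂O₇²⁻]·[H⁺]^14); log Q = -11.945.
E = E° − (0.0592/n) log Q = +4.24 − (0.0592/6)(-11.945) = +4.358 V.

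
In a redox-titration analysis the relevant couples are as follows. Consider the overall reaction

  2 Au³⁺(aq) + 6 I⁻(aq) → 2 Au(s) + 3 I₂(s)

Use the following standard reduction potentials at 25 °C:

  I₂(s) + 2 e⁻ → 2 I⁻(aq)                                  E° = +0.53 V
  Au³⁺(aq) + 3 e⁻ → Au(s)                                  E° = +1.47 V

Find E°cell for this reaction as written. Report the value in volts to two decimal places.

+0.94 V

The Au³⁺/Au couple has the higher reduction potential, so it is the cathode; I₂/I⁻ is oxidised at the anode.
E°cell = E°(cathode) − E°(anode) = (+1.47) − (+0.53) = +0.94 V.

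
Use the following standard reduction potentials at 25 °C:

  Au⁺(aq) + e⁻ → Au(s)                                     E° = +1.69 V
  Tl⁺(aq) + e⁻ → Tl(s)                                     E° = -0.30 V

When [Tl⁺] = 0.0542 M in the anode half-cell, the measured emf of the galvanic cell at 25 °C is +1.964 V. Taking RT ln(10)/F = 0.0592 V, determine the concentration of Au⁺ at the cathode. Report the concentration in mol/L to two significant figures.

0.020 M

Au⁺/Au is the cathode, Tl⁺/Tl the anode: E°cell = +1.99 V, n = 1.
Overall reaction: Au⁺(aq) + Tl(s) → Au(s) + Tl⁺(aq); Q = [Tl⁺]^1/[Au⁺]^1.
From E = E° − (0.0592/n) log Q: log Q = (E° − E)·n/0.0592 = (+1.99 − (+1.964))·1/0.0592 = 0.4392.
So 1·log[Au⁺] = 1·log(0.0542) − log Q = -1.2660 − (0.4392) = -1.7052; [Au⁺] = 10^(-1.7052) ≈ 0.020 M.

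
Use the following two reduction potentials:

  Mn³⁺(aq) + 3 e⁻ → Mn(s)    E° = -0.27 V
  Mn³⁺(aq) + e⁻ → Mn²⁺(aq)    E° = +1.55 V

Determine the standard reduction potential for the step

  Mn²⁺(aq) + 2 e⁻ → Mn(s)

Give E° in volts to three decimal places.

-1.180 V

Sequential free energies add, so n₃E°₃ = n₁E°₁ + n₂E°₂.
With n₃ = 3, and the known step contributing 1×(+1.55) V, the unknown satisfies 2·E° = 3×(-0.27) − 1×(+1.55) = -2.360.
E° = -2.360 / 2 = -1.180 V.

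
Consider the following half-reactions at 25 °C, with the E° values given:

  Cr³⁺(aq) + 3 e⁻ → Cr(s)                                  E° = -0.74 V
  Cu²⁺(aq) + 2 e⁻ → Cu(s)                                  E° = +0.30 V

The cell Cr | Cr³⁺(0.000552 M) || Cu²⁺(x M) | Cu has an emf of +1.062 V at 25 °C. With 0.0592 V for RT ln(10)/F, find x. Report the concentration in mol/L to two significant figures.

0.037 M

Cu²⁺/Cu is the cathode, Cr³⁺/Cr the anode: E°cell = +1.04 V, n = 6.
Overall reaction: 3 Cu²⁺(aq) + 2 Cr(s) → 3 Cu(s) + 2 Cr³⁺(aq); Q = [Cr³⁺]^2/[Cu²⁺]^3.
From E = E° − (0.0592/n) log Q: log Q = (E° − E)·n/0.0592 = (+1.04 − (+1.062))·6/0.0592 = -2.2297.
So 3·log[Cu²⁺] = 2·log(0.000552) − log Q = -6.5161 − (-2.2297) = -4.2864; log[Cu²⁺] = -4.2864 / 3 = -1.4288; [Cu²⁺] = 10^(-1.4288) ≈ 0.037 M.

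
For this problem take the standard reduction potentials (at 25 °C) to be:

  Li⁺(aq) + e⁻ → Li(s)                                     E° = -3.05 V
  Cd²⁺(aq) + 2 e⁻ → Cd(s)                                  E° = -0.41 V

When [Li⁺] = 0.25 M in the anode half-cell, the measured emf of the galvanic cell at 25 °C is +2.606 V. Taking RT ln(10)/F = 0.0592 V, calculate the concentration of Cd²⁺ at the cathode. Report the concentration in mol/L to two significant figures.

0.0044 M

Cd²⁺/Cd is the cathode, Li⁺/Li the anode: E°cell = +2.64 V, n = 2.
Overall reaction: Cd²⁺(aq) + 2 Li(s) → Cd(s) + 2 Li⁺(aq); Q = [Li⁺]^2/[Cd²⁺]^1.
From E = E° − (0.0592/n) log Q: log Q = (E° − E)·n/0.0592 = (+2.64 − (+2.606))·2/0.0592 = 1.1486.
So 1·log[Cd²⁺] = 2·log(0.25) − log Q = -1.2041 − (1.1486) = -2.3527; [Cd²⁺] = 10^(-2.3527) ≈ 0.0044 M.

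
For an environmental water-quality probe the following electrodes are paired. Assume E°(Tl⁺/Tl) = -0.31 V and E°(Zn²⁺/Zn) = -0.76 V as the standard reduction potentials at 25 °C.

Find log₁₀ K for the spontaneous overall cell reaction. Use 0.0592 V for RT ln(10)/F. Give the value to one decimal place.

15.2

Cathode: Tl⁺/Tl; anode: Zn²⁺/Zn. E°cell = +0.45 V, n = 2.
log K = nE°cell / 0.0592 = (2)(+0.45) / 0.0592 = 15.2.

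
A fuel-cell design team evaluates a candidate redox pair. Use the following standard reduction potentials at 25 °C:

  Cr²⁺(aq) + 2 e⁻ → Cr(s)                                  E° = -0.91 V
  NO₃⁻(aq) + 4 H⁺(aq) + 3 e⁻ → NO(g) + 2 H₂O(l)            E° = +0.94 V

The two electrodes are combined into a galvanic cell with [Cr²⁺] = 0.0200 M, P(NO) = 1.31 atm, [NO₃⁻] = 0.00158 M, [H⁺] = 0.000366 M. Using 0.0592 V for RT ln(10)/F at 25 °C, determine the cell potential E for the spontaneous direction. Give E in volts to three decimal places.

+1.571 V

NO₃⁻/NO is the cathode (higher E°), Cr²⁺/Cr the anode: E°cell = +0.94 − (-0.91) = +1.85 V, n = 6.
Overall: 2 NO₃⁻(aq) + 8 H⁺(aq) + 3 Cr(s) → 2 NO(g) + 4 H₂O(l) + 3 Cr²⁺(aq)
Q = P(NO)^2·[Cr²⁺]^3 / ([NO₃⁻]^2·[H⁺]^8); log Q = 28.232.
E = E° − (0.0592/n) log Q = +1.85 − (0.0592/6)(28.232) = +1.571 V.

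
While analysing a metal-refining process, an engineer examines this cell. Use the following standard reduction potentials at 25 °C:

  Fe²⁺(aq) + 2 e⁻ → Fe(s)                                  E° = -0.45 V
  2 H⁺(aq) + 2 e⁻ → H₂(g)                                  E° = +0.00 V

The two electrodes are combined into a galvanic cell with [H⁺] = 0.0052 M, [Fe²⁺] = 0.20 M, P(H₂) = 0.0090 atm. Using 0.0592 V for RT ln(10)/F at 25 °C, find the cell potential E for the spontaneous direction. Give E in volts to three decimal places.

+0.396 V

H⁺/H₂ is the cathode (higher E°), Fe²⁺/Fe the anode: E°cell = +0.00 − (-0.45) = +0.45 V, n = 2.
Overall: 2 H⁺(aq) + Fe(s) → H₂(g) + Fe²⁺(aq)
Q = P(H₂)·[Fe²⁺] / ([H⁺]^2); log Q = 1.823.
E = E° − (0.0592/n) log Q = +0.45 − (0.0592/2)(1.823) = +0.396 V.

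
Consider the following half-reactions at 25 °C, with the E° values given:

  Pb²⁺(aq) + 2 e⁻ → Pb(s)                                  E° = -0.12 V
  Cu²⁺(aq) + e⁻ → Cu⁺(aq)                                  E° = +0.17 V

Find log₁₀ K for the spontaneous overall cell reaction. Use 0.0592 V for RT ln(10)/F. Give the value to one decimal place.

Cathode: Cu²⁺/Cu⁺; anode: Pb²⁺/Pb. E°cell = +0.29 V, n = 2.
log K = nE°cell / 0.0592 = (2)(+0.29) / 0.0592 = 9.8.

9.8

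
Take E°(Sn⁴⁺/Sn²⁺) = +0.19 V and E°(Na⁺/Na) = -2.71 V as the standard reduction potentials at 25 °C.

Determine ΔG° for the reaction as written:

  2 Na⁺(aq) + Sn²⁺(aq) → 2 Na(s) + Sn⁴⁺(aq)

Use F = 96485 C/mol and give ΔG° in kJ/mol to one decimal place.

+559.6 kJ/mol

As written, Na⁺/Na is reduced (cathode) and Sn⁴⁺/Sn²⁺ is oxidised (anode), so E°cell = (-2.71) − (+0.19) = -2.90 V.
Balancing electrons gives n = 2.
ΔG° = −nFE° = −(2)(96485)(-2.90) = 559,613 J = +559.6 kJ/mol.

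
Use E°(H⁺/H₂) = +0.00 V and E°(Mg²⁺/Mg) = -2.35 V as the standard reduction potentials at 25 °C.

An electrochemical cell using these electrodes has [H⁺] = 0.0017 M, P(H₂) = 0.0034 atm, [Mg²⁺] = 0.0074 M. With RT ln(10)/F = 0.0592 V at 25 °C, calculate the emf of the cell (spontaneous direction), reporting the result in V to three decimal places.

H⁺/H₂ is the cathode (higher E°), Mg²⁺/Mg the anode: E°cell = +0.00 − (-2.35) = +2.35 V, n = 2.
Overall: 2 H⁺(aq) + Mg(s) → H₂(g) + Mg²⁺(aq)
Q = P(H₂)·[Mg²⁺] / ([H⁺]^2); log Q = 0.940.
E = E° − (0.0592/n) log Q = +2.35 − (0.0592/2)(0.940) = +2.322 V.

+2.322 V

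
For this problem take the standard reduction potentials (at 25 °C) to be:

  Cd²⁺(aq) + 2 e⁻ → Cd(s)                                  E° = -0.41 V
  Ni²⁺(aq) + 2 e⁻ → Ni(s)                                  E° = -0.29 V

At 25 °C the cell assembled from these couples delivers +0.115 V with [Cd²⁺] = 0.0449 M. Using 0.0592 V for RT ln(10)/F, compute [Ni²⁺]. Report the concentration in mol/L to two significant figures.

Ni²⁺/Ni is the cathode, Cd²⁺/Cd the anode: E°cell = +0.12 V, n = 2.
Overall reaction: Ni²⁺(aq) + Cd(s) → Ni(s) + Cd²⁺(aq); Q = [Cd²⁺]^1/[Ni²⁺]^1.
From E = E° − (0.0592/n) log Q: log Q = (E° − E)·n/0.0592 = (+0.12 − (+0.115))·2/0.0592 = 0.1689.
So 1·log[Ni²⁺] = 1·log(0.0449) − log Q = -1.3478 − (0.1689) = -1.5167; [Ni²⁺] = 10^(-1.5167) ≈ 0.030 M.

0.030 M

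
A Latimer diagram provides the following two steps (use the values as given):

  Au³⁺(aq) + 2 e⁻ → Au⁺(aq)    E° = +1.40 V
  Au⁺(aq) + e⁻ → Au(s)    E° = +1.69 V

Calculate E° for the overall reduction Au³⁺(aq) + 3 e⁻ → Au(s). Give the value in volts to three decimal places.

Standard free energies of sequential steps add: ΔG°₃ = ΔG°₁ + ΔG°₂, so n₃E°₃ = n₁E°₁ + n₂E°₂.
E°₃ = (2×+1.40 + 1×+1.69) / 3 = (+4.490) / 3 = +1.497 V.
E° values themselves are not directly additive — weighting by electron count is essential.

+1.497 V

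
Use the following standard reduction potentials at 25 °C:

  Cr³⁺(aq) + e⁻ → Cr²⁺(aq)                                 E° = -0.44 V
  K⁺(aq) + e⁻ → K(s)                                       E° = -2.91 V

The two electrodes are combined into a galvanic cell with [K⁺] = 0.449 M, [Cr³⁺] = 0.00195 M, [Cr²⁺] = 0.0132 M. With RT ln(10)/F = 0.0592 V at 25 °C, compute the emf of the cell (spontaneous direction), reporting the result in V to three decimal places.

+2.441 V

Cr³⁺/Cr²⁺ is the cathode (higher E°), K⁺/K the anode: E°cell = -0.44 − (-2.91) = +2.47 V, n = 1.
Overall: Cr³⁺(aq) + K(s) → Cr²⁺(aq) + K⁺(aq)
Q = [Cr²⁺]·[K⁺] / ([Cr³⁺]); log Q = 0.483.
E = E° − (0.0592/n) log Q = +2.47 − (0.0592/1)(0.483) = +2.441 V.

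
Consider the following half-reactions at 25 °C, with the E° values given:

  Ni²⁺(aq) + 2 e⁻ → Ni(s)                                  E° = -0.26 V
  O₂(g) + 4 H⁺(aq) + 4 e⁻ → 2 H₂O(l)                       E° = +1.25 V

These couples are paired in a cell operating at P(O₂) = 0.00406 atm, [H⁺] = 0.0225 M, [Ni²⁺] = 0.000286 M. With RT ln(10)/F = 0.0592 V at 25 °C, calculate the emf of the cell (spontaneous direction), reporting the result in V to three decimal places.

O₂/H₂O is the cathode (higher E°), Ni²⁺/Ni the anode: E°cell = +1.25 − (-0.26) = +1.51 V, n = 4.
Overall: O₂(g) + 4 H⁺(aq) + 2 Ni(s) → 2 H₂O(l) + 2 Ni²⁺(aq)
Q = [Ni²⁺]^2 / (P(O₂)·[H⁺]^4); log Q = 1.895.
E = E° − (0.0592/n) log Q = +1.51 − (0.0592/4)(1.895) = +1.482 V.

+1.482 V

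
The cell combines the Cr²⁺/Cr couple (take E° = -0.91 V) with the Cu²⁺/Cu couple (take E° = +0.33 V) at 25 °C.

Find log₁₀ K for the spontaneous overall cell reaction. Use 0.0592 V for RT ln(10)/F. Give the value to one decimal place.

Cathode: Cu²⁺/Cu; anode: Cr²⁺/Cr. E°cell = +1.24 V, n = 2.
log K = nE°cell / 0.0592 = (2)(+1.24) / 0.0592 = 41.9.

41.9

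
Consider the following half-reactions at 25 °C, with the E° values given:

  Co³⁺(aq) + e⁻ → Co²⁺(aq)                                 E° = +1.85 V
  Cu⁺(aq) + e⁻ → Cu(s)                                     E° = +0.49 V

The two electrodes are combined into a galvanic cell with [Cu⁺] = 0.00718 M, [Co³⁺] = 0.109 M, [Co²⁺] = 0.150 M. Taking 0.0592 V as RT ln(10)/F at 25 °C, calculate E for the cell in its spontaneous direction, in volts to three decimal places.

+1.479 V

Co³⁺/Co²⁺ is the cathode (higher E°), Cu⁺/Cu the anode: E°cell = +1.85 − (+0.49) = +1.36 V, n = 1.
Overall: Co³⁺(aq) + Cu(s) → Co²⁺(aq) + Cu⁺(aq)
Q = [Co²⁺]·[Cu⁺] / ([Co³⁺]); log Q = -2.005.
E = E° − (0.0592/n) log Q = +1.36 − (0.0592/1)(-2.005) = +1.479 V.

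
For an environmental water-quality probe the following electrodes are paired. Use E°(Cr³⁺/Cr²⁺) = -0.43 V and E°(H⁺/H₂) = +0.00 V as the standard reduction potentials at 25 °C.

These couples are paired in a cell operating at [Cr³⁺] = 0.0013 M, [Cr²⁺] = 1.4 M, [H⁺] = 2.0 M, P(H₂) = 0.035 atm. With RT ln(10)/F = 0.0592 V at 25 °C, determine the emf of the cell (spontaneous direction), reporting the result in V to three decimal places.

+0.670 V

H⁺/H₂ is the cathode (higher E°), Cr³⁺/Cr²⁺ the anode: E°cell = +0.00 − (-0.43) = +0.43 V, n = 2.
Overall: 2 H⁺(aq) + 2 Cr²⁺(aq) → H₂(g) + 2 Cr³⁺(aq)
Q = P(H₂)·[Cr³⁺]^2 / ([H⁺]^2·[Cr²⁺]^2); log Q = -8.122.
E = E° − (0.0592/n) log Q = +0.43 − (0.0592/2)(-8.122) = +0.670 V.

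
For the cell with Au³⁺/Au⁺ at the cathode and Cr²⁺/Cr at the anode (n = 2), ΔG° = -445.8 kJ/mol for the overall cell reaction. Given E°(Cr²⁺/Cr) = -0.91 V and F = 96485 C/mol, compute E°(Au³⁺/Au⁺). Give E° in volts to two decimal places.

+1.40 V

E°cell = −ΔG°/(nF) = −(-445.8×10³)/((2)(96485)) = +2.310 V.
Since Au³⁺/Au⁺ is the cathode and Cr²⁺/Cr the anode, E°cell = E°(Au³⁺/Au⁺) − E°(Cr²⁺/Cr).
So E°(Au³⁺/Au⁺) = E°cell + E°(Cr²⁺/Cr) = +2.310 + (-0.91) = +1.40 V.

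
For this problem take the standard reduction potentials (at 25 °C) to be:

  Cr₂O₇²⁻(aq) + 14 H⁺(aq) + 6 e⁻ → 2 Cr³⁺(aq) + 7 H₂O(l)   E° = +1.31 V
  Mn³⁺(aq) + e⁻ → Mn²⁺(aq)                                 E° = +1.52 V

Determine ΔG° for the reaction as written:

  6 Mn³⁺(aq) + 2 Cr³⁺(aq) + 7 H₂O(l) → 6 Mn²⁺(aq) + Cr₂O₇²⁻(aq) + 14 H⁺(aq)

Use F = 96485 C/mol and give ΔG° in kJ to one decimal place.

As written, Mn³⁺/Mn²⁺ is reduced (cathode) and Cr₂O₇²⁻/Cr³⁺ is oxidised (anode), so E°cell = (+1.52) − (+1.31) = +0.21 V.
Balancing electrons gives n = 6.
ΔG° = −nFE° = −(6)(96485)(+0.21) = -121,571 J = -121.6 kJ.

-121.6 kJ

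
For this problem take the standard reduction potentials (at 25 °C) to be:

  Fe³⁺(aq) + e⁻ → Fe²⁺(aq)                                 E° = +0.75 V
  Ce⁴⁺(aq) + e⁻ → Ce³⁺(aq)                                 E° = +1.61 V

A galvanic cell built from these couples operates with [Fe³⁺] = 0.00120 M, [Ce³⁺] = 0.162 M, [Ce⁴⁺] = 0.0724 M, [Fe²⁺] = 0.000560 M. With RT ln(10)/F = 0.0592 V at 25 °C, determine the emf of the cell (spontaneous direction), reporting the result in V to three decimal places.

+0.820 V

Ce⁴⁺/Ce³⁺ is the cathode (higher E°), Fe³⁺/Fe²⁺ the anode: E°cell = +1.61 − (+0.75) = +0.86 V, n = 1.
Overall: Ce⁴⁺(aq) + Fe²⁺(aq) → Ce³⁺(aq) + Fe³⁺(aq)
Q = [Ce³⁺]·[Fe³⁺] / ([Ce⁴⁺]·[Fe²⁺]); log Q = 0.681.
E = E° − (0.0592/n) log Q = +0.86 − (0.0592/1)(0.681) = +0.820 V.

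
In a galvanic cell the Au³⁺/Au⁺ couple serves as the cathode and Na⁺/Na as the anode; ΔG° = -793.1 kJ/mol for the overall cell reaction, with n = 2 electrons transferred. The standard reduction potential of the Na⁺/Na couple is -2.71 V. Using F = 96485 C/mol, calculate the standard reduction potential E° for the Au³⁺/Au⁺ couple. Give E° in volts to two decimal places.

E°cell = −ΔG°/(nF) = −(-793.1×10³)/((2)(96485)) = +4.110 V.
Since Au³⁺/Au⁺ is the cathode and Na⁺/Na the anode, E°cell = E°(Au³⁺/Au⁺) − E°(Na⁺/Na).
So E°(Au³⁺/Au⁺) = E°cell + E°(Na⁺/Na) = +4.110 + (-2.71) = +1.40 V.

+1.40 V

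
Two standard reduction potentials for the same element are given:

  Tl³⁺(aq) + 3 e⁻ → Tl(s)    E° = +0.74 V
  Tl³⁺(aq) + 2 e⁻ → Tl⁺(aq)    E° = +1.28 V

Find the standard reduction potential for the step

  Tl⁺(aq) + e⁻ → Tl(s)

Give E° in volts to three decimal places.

-0.340 V

Sequential free energies add, so n₃E°₃ = n₁E°₁ + n₂E°₂.
With n₃ = 3, and the known step contributing 2×(+1.28) V, the unknown satisfies 1·E° = 3×(+0.74) − 2×(+1.28) = -0.340.
E° = -0.340 / 1 = -0.340 V.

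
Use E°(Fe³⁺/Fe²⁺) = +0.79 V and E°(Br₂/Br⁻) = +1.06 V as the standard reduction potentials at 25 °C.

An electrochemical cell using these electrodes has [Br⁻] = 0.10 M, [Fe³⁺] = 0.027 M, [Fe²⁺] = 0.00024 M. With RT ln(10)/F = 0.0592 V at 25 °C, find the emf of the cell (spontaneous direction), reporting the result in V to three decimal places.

Br₂/Br⁻ is the cathode (higher E°), Fe³⁺/Fe²⁺ the anode: E°cell = +1.06 − (+0.79) = +0.27 V, n = 2.
Overall: Br₂(l) + 2 Fe²⁺(aq) → 2 Br⁻(aq) + 2 Fe³⁺(aq)
Q = [Br⁻]^2·[Fe³⁺]^2 / ([Fe²⁺]^2); log Q = 2.102.
E = E° − (0.0592/n) log Q = +0.27 − (0.0592/2)(2.102) = +0.208 V.

+0.208 V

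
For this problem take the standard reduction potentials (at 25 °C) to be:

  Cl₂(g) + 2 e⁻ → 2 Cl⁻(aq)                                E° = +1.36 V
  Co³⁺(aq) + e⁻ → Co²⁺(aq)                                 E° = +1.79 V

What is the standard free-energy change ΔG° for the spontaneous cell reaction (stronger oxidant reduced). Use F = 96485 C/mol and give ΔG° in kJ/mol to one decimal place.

Co³⁺/Co²⁺ (E° = +1.79 V) is the cathode; Cl₂/Cl⁻ (E° = +1.36 V) is the anode, so E°cell = +0.43 V.
Balancing electrons gives n = 2 (lcm of 1 and 2).
ΔG° = −nFE° = −(2)(96485)(+0.43) = -82,977 J = -83.0 kJ/mol.

-83.0 kJ/mol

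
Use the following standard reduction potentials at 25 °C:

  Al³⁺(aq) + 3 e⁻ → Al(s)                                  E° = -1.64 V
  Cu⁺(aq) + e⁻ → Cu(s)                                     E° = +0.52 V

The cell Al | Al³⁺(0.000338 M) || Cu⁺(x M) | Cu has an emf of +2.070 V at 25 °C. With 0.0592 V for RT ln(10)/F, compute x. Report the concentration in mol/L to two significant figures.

0.0021 M

Cu⁺/Cu is the cathode, Al³⁺/Al the anode: E°cell = +2.16 V, n = 3.
Overall reaction: 3 Cu⁺(aq) + Al(s) → 3 Cu(s) + Al³⁺(aq); Q = [Al³⁺]^1/[Cu⁺]^3.
From E = E° − (0.0592/n) log Q: log Q = (E° − E)·n/0.0592 = (+2.16 − (+2.070))·3/0.0592 = 4.5608.
So 3·log[Cu⁺] = 1·log(0.000338) − log Q = -3.4711 − (4.5608) = -8.0319; log[Cu⁺] = -8.0319 / 3 = -2.6773; [Cu⁺] = 10^(-2.6773) ≈ 0.0021 M.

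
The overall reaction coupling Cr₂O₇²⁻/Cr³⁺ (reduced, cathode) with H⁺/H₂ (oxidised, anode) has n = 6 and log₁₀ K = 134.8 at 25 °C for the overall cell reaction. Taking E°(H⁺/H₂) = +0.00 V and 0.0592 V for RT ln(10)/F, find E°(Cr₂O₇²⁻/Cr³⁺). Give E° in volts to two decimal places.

+1.33 V

E°cell = (0.0592/n)·log K = (0.0592/6)(134.8) = +1.330 V.
Since Cr₂O₇²⁻/Cr³⁺ is the cathode and H⁺/H₂ the anode, E°cell = E°(Cr₂O₇²⁻/Cr³⁺) − E°(H⁺/H₂).
So E°(Cr₂O₇²⁻/Cr³⁺) = E°cell + E°(H⁺/H₂) = +1.330 + (+0.00) = +1.33 V.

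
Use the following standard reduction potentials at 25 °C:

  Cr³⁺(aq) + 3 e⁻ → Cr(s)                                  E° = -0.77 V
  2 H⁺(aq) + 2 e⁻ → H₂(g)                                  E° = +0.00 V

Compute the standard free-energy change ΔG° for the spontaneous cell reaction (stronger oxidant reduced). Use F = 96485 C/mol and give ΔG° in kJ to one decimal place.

-445.8 kJ

H⁺/H₂ (E° = +0.00 V) is the cathode; Cr³⁺/Cr (E° = -0.77 V) is the anode, so E°cell = +0.77 V.
Balancing electrons gives n = 6 (lcm of 2 and 3).
ΔG° = −nFE° = −(6)(96485)(+0.77) = -445,761 J = -445.8 kJ.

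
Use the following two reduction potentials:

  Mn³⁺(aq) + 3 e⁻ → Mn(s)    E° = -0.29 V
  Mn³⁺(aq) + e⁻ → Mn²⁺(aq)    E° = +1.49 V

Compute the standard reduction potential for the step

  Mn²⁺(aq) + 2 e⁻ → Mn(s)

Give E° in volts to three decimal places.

Sequential free energies add, so n₃E°₃ = n₁E°₁ + n₂E°₂.
With n₃ = 3, and the known step contributing 1×(+1.49) V, the unknown satisfies 2·E° = 3×(-0.29) − 1×(+1.49) = -2.360.
E° = -2.360 / 2 = -1.180 V.

-1.180 V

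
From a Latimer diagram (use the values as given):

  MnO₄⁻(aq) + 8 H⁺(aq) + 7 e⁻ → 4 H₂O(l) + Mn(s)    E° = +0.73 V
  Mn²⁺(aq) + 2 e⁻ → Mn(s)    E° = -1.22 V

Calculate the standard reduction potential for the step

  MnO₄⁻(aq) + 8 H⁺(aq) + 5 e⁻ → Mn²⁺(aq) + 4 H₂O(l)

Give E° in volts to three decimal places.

+1.510 V

Sequential free energies add, so n₃E°₃ = n₁E°₁ + n₂E°₂.
With n₃ = 7, and the known step contributing 2×(-1.22) V, the unknown satisfies 5·E° = 7×(+0.73) − 2×(-1.22) = +7.550.
E° = +7.550 / 5 = +1.510 V.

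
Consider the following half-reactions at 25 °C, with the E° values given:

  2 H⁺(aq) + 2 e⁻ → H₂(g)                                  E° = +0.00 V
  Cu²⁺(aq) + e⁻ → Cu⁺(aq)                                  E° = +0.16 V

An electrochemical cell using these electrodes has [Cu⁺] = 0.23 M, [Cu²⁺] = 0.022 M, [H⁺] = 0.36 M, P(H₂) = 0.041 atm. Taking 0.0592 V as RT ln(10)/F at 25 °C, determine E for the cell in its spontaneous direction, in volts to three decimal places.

Cu²⁺/Cu⁺ is the cathode (higher E°), H⁺/H₂ the anode: E°cell = +0.16 − (+0.00) = +0.16 V, n = 2.
Overall: 2 Cu²⁺(aq) + H₂(g) → 2 Cu⁺(aq) + 2 H⁺(aq)
Q = [Cu⁺]^2·[H⁺]^2 / ([Cu²⁺]^2·P(H₂)); log Q = 2.538.
E = E° − (0.0592/n) log Q = +0.16 − (0.0592/2)(2.538) = +0.085 V.

+0.085 V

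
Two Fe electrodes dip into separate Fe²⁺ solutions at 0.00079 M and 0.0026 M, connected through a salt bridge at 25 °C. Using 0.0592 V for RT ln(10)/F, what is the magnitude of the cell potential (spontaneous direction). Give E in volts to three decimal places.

For a concentration cell E°cell = 0. The 0.0026 M side is the cathode (reduction is favoured where [Fe²⁺] is higher).
With n = 2, E = −(0.0592/2) log([Fe²⁺]ₐₙ/[Fe²⁺]꜀ₐₜ) = −(0.0592/2) log(0.00079/0.0026) = −(0.0592/2)(-0.517) = +0.015 V.

+0.015 V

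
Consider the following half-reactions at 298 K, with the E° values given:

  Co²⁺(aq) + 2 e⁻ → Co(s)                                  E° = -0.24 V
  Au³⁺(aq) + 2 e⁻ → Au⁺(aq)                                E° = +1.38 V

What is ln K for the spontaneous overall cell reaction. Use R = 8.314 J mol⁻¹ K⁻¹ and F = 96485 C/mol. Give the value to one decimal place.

126.2

Cathode: Au³⁺/Au⁺; anode: Co²⁺/Co. E°cell = (+1.38) − (-0.24) = +1.62 V, with n = 2.
ΔG° = −nFE° = −RT ln K, so ln K = nFE°/(RT) = (2)(96485)(+1.62) / ((8.314)(298)) = 126.177.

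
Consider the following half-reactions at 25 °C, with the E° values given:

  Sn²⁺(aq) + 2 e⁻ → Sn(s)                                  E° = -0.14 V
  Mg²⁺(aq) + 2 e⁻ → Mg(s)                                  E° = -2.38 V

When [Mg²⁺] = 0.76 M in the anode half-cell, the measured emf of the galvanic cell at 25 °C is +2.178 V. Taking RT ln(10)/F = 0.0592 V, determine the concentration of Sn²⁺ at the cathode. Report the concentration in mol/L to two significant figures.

Sn²⁺/Sn is the cathode, Mg²⁺/Mg the anode: E°cell = +2.24 V, n = 2.
Overall reaction: Sn²⁺(aq) + Mg(s) → Sn(s) + Mg²⁺(aq); Q = [Mg²⁺]^1/[Sn²⁺]^1.
From E = E° − (0.0592/n) log Q: log Q = (E° − E)·n/0.0592 = (+2.24 − (+2.178))·2/0.0592 = 2.0946.
So 1·log[Sn²⁺] = 1·log(0.76) − log Q = -0.1192 − (2.0946) = -2.2138; [Sn²⁺] = 10^(-2.2138) ≈ 0.0061 M.

0.0061 M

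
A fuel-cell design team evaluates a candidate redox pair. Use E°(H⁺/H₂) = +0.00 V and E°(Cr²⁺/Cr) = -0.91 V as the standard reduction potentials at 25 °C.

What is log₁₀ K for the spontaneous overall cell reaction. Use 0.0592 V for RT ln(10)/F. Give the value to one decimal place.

Cathode: H⁺/H₂; anode: Cr²⁺/Cr. E°cell = +0.91 V, n = 2.
log K = nE°cell / 0.0592 = (2)(+0.91) / 0.0592 = 30.7.

30.7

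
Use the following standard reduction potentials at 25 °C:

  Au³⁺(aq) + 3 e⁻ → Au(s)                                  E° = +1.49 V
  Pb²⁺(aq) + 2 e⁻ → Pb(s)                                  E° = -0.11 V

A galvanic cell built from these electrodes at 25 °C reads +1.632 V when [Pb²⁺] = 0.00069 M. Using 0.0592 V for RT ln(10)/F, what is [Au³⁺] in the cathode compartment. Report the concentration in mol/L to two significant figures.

Au³⁺/Au is the cathode, Pb²⁺/Pb the anode: E°cell = +1.60 V, n = 6.
Overall reaction: 2 Au³⁺(aq) + 3 Pb(s) → 2 Au(s) + 3 Pb²⁺(aq); Q = [Pb²⁺]^3/[Au³⁺]^2.
From E = E° − (0.0592/n) log Q: log Q = (E° − E)·n/0.0592 = (+1.60 − (+1.632))·6/0.0592 = -3.2432.
So 2·log[Au³⁺] = 3·log(0.00069) − log Q = -9.4835 − (-3.2432) = -6.2403; log[Au³⁺] = -6.2403 / 2 = -3.1202; [Au³⁺] = 10^(-3.1202) ≈ 0.00076 M.

0.00076 M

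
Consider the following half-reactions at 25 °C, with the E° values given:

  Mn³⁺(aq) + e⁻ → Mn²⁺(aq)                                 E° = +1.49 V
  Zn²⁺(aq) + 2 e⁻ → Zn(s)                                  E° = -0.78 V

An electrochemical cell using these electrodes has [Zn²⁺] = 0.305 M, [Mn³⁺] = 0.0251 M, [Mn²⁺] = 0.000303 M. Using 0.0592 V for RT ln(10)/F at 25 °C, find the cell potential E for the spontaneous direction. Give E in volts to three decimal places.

+2.399 V

Mn³⁺/Mn²⁺ is the cathode (higher E°), Zn²⁺/Zn the anode: E°cell = +1.49 − (-0.78) = +2.27 V, n = 2.
Overall: 2 Mn³⁺(aq) + Zn(s) → 2 Mn²⁺(aq) + Zn²⁺(aq)
Q = [Mn²⁺]^2·[Zn²⁺] / ([Mn³⁺]^2); log Q = -4.352.
E = E° − (0.0592/n) log Q = +2.27 − (0.0592/2)(-4.352) = +2.399 V.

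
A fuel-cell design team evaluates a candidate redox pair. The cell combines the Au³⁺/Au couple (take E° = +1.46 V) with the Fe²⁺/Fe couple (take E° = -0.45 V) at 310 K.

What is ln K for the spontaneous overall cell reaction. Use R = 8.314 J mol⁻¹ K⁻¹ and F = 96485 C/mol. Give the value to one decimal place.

429.0

Cathode: Au³⁺/Au; anode: Fe²⁺/Fe. E°cell = (+1.46) − (-0.45) = +1.91 V, with n = 6.
ΔG° = −nFE° = −RT ln K, so ln K = nFE°/(RT) = (6)(96485)(+1.91) / ((8.314)(310)) = 429.015.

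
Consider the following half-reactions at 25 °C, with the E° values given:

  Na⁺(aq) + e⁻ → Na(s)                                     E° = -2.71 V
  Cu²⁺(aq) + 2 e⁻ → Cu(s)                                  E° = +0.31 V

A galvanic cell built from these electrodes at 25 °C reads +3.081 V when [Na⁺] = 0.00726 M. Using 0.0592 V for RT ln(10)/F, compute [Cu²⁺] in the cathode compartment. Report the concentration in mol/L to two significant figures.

0.0061 M

Cu²⁺/Cu is the cathode, Na⁺/Na the anode: E°cell = +3.02 V, n = 2.
Overall reaction: Cu²⁺(aq) + 2 Na(s) → Cu(s) + 2 Na⁺(aq); Q = [Na⁺]^2/[Cu²⁺]^1.
From E = E° − (0.0592/n) log Q: log Q = (E° − E)·n/0.0592 = (+3.02 − (+3.081))·2/0.0592 = -2.0608.
So 1·log[Cu²⁺] = 2·log(0.00726) − log Q = -4.2781 − (-2.0608) = -2.2173; [Cu²⁺] = 10^(-2.2173) ≈ 0.0061 M.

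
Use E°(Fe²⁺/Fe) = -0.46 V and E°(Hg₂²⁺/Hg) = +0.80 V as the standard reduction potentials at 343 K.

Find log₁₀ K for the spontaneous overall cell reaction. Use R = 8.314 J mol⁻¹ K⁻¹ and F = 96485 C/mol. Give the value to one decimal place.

37.0

Cathode: Hg₂²⁺/Hg; anode: Fe²⁺/Fe. E°cell = (+0.80) − (-0.46) = +1.26 V, with n = 2.
ΔG° = −nFE° = −RT ln K, so ln K = nFE°/(RT) = (2)(96485)(+1.26) / ((8.314)(343)) = 85.262.
log₁₀ K = 85.262 / ln 10 = 37.0.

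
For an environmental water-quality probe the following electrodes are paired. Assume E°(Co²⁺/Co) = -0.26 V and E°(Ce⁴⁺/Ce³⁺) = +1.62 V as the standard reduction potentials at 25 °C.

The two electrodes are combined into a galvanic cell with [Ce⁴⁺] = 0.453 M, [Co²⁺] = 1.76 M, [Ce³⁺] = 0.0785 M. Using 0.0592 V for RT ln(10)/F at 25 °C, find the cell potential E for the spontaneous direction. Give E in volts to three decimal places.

Ce⁴⁺/Ce³⁺ is the cathode (higher E°), Co²⁺/Co the anode: E°cell = +1.62 − (-0.26) = +1.88 V, n = 2.
Overall: 2 Ce⁴⁺(aq) + Co(s) → 2 Ce³⁺(aq) + Co²⁺(aq)
Q = [Ce³⁺]^2·[Co²⁺] / ([Ce⁴⁺]^2); log Q = -1.277.
E = E° − (0.0592/n) log Q = +1.88 − (0.0592/2)(-1.277) = +1.918 V.

+1.918 V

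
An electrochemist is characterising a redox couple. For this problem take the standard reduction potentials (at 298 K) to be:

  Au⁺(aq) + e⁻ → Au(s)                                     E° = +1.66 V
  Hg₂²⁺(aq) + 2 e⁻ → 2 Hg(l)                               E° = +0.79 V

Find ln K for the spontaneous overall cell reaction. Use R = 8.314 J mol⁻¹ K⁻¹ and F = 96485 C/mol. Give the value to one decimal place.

67.8

Cathode: Au⁺/Au; anode: Hg₂²⁺/Hg. E°cell = (+1.66) − (+0.79) = +0.87 V, with n = 2.
ΔG° = −nFE° = −RT ln K, so ln K = nFE°/(RT) = (2)(96485)(+0.87) / ((8.314)(298)) = 67.761.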